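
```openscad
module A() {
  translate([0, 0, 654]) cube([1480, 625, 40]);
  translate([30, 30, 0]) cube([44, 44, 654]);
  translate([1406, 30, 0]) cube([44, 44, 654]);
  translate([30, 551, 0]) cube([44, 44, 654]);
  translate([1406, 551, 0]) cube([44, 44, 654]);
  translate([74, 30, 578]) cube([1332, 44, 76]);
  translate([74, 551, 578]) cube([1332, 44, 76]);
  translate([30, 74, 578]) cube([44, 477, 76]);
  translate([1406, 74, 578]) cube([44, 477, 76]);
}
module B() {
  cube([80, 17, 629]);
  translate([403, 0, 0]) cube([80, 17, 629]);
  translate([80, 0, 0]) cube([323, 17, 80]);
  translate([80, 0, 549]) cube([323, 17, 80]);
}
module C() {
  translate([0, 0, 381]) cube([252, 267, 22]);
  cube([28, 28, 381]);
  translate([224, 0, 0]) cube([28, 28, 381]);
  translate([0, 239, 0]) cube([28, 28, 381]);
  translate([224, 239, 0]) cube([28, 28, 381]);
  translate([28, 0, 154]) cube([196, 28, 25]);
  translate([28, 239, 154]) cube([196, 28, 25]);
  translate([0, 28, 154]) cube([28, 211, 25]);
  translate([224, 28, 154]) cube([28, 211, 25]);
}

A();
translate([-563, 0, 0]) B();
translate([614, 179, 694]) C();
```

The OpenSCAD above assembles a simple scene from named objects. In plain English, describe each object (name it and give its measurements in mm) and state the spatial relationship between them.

A is a rectangular dining table. The top is 1480×625×40 mm with its upper surface at z = 694 mm. It stands on four 44×44 mm square legs, each inset 30 mm from the nearest pair of top edges, running from the floor to the underside of the top. Four apron rails, 44 mm thick and 76 mm tall, run between adjacent legs with their top edges flush with the underside of the top and their outer faces flush with the legs' outer faces.

B is a rectangular picture frame lying in the x–z plane (depth along y). The opening is 323 mm wide (x) by 469 mm tall (z), surrounded by a border 80 mm wide on all four sides. The frame is 17 mm deep and is made of two full-height vertical stiles with two horizontal rails fitted between them.

C is a simple wooden stool: a rectangular seat 252 mm (x) by 267 mm (y), 22 mm thick, top face at z = 403 mm, on four square legs, each 28×28 mm in cross-section. The legs rest on z = 0, each flush with a corner of the seat. Four stretchers, 28 mm wide and 25 mm tall, connect adjacent legs with their undersides at z = 154 mm, each running between the inner faces of the legs it joins and aligned with the legs' outer faces on the other axis.

The picture frame is on the floor beside the table on its −x side. The stool is on top of the table, centred.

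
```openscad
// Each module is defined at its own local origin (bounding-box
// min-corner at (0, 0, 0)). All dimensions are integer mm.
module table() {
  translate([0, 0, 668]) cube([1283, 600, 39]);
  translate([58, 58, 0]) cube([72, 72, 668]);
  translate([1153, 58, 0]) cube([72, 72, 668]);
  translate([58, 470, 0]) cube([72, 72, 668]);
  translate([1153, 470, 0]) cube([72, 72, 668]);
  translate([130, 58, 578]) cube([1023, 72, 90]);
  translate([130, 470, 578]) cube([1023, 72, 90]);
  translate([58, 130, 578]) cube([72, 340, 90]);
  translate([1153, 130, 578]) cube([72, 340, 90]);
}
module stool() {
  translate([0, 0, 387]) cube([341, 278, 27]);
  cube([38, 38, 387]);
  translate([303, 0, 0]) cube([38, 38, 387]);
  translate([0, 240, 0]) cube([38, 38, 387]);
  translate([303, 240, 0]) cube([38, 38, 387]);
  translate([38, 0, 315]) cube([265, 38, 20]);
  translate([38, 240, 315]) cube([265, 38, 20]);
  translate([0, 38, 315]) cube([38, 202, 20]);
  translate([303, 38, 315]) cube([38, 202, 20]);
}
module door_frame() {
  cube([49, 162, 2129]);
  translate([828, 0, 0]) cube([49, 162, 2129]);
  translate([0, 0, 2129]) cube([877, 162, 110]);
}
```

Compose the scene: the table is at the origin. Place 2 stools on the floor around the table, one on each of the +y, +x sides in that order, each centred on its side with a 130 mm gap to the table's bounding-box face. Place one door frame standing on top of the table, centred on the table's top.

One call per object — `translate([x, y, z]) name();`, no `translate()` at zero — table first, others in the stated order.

table();
translate([471, 730, 0]) stool();
translate([1413, 161, 0]) stool();
translate([203, 219, 707]) door_frame();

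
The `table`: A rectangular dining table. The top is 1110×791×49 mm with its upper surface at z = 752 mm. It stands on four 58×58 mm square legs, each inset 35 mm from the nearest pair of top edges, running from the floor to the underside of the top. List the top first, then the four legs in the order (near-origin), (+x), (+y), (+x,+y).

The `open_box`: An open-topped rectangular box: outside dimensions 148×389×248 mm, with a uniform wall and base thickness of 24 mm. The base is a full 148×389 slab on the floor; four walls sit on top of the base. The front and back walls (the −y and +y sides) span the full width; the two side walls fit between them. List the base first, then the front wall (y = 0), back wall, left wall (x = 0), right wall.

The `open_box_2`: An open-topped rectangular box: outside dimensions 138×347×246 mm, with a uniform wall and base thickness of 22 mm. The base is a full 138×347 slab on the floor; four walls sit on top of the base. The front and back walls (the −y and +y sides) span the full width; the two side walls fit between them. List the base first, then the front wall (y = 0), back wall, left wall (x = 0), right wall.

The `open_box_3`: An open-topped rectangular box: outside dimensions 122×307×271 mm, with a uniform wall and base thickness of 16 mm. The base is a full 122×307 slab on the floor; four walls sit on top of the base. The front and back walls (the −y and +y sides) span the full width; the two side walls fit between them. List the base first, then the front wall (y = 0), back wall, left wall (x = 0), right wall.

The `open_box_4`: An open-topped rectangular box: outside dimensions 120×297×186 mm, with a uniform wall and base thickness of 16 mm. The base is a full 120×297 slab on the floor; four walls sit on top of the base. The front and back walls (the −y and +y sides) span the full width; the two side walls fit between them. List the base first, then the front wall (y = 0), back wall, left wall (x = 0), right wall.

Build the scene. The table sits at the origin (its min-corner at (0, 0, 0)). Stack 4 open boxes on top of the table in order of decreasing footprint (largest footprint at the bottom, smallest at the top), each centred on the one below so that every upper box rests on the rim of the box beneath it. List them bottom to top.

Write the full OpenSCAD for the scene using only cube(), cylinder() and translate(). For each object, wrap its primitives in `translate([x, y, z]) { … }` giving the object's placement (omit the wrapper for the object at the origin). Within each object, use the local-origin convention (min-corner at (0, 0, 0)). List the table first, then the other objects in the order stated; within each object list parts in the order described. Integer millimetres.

translate([0, 0, 703]) cube([1110, 791, 49]);
translate([35, 35, 0]) cube([58, 58, 703]);
translate([1017, 35, 0]) cube([58, 58, 703]);
translate([35, 698, 0]) cube([58, 58, 703]);
translate([1017, 698, 0]) cube([58, 58, 703]);
translate([481, 201, 752]) {
  cube([148, 389, 24]);
  translate([0, 0, 24]) cube([148, 24, 224]);
  translate([0, 365, 24]) cube([148, 24, 224]);
  translate([0, 24, 24]) cube([24, 341, 224]);
  translate([124, 24, 24]) cube([24, 341, 224]);
}
translate([486, 222, 1000]) {
  cube([138, 347, 22]);
  translate([0, 0, 22]) cube([138, 22, 224]);
  translate([0, 325, 22]) cube([138, 22, 224]);
  translate([0, 22, 22]) cube([22, 303, 224]);
  translate([116, 22, 22]) cube([22, 303, 224]);
}
translate([494, 242, 1246]) {
  cube([122, 307, 16]);
  translate([0, 0, 16]) cube([122, 16, 255]);
  translate([0, 291, 16]) cube([122, 16, 255]);
  translate([0, 16, 16]) cube([16, 275, 255]);
  translate([106, 16, 16]) cube([16, 275, 255]);
}
translate([495, 247, 1517]) {
  cube([120, 297, 16]);
  translate([0, 0, 16]) cube([120, 16, 170]);
  translate([0, 281, 16]) cube([120, 16, 170]);
  translate([0, 16, 16]) cube([16, 265, 170]);
  translate([104, 16, 16]) cube([16, 265, 170]);
}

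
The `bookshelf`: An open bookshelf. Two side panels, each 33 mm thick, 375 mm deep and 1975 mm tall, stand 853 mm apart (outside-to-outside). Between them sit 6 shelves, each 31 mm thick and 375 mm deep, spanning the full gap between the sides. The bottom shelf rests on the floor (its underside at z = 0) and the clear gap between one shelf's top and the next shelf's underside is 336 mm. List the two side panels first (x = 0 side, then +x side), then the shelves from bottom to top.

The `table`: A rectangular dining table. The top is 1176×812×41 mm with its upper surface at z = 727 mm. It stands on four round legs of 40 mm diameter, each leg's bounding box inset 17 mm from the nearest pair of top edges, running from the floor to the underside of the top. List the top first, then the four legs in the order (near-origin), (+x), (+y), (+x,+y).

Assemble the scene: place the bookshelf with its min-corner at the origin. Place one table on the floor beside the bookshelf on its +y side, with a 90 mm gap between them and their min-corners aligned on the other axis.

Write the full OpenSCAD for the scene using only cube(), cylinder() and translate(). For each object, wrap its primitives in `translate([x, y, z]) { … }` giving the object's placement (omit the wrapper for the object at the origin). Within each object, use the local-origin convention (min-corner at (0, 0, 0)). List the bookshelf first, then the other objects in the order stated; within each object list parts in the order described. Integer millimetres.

cube([33, 375, 1975]);
translate([820, 0, 0]) cube([33, 375, 1975]);
translate([33, 0, 0]) cube([787, 375, 31]);
translate([33, 0, 367]) cube([787, 375, 31]);
translate([33, 0, 734]) cube([787, 375, 31]);
translate([33, 0, 1101]) cube([787, 375, 31]);
translate([33, 0, 1468]) cube([787, 375, 31]);
translate([33, 0, 1835]) cube([787, 375, 31]);
translate([0, 465, 0]) {
  translate([0, 0, 686]) cube([1176, 812, 41]);
  translate([37, 37, 0]) cylinder(h = 686, r = 20);
  translate([1139, 37, 0]) cylinder(h = 686, r = 20);
  translate([37, 775, 0]) cylinder(h = 686, r = 20);
  translate([1139, 775, 0]) cylinder(h = 686, r = 20);
}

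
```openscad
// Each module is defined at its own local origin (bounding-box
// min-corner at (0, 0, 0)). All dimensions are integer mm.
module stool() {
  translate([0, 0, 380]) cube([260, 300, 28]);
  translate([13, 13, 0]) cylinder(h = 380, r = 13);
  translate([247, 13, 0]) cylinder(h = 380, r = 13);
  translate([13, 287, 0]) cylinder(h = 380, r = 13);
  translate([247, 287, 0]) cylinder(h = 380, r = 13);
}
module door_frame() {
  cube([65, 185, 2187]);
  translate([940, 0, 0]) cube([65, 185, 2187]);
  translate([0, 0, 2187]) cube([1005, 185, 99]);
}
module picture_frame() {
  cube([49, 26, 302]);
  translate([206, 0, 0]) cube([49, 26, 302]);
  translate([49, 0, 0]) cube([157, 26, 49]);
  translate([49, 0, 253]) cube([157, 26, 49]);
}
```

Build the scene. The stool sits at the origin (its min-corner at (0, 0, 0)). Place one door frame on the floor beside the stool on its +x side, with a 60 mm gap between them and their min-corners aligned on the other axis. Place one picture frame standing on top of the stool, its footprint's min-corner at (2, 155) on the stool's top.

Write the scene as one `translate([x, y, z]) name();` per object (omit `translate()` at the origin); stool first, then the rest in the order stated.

stool();
translate([320, 0, 0]) door_frame();
translate([2, 155, 408]) picture_frame();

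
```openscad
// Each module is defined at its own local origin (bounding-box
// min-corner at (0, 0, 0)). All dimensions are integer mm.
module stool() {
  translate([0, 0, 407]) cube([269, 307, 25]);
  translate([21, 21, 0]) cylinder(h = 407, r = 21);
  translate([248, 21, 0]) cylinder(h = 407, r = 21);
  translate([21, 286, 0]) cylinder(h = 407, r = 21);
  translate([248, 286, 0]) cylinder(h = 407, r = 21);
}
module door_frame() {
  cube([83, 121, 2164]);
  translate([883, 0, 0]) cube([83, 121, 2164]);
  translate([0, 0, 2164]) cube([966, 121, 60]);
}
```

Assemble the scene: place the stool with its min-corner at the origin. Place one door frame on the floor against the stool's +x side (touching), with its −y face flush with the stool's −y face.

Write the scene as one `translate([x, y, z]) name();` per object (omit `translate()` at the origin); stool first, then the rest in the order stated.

stool();
translate([269, 0, 0]) door_frame();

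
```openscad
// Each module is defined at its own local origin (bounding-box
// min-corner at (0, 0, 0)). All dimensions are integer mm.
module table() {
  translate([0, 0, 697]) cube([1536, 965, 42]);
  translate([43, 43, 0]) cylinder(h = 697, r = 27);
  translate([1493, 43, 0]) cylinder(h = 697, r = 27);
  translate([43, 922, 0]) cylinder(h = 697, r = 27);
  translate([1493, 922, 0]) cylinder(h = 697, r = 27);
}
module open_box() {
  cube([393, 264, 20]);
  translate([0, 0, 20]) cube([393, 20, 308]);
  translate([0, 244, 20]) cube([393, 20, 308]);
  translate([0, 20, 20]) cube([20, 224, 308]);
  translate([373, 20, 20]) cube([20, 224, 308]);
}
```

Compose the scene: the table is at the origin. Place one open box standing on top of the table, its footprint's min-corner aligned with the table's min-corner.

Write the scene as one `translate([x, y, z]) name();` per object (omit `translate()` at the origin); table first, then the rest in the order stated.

table();
translate([0, 0, 739]) open_box();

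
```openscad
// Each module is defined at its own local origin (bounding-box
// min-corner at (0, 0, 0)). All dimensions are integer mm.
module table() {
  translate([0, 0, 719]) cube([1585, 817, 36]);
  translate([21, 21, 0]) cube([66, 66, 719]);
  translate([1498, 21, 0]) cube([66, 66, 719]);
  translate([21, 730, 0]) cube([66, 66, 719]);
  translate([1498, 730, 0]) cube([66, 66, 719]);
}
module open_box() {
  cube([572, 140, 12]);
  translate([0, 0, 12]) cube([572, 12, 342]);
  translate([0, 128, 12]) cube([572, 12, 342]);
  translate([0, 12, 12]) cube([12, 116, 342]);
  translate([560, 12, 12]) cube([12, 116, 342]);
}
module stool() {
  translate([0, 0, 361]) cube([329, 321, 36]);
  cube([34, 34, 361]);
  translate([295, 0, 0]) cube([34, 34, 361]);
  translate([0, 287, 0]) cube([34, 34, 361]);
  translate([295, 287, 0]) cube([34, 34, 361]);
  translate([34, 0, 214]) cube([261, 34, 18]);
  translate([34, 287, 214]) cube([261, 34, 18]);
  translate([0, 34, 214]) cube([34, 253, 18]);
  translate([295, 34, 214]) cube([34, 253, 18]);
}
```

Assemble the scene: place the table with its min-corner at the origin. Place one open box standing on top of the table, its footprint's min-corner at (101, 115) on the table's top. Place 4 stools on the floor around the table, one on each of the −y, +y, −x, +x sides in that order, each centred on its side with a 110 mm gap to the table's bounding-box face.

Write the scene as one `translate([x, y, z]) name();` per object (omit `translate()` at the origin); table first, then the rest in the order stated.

table();
translate([101, 115, 755]) open_box();
translate([628, -431, 0]) stool();
translate([628, 927, 0]) stool();
translate([-439, 248, 0]) stool();
translate([1695, 248, 0]) stool();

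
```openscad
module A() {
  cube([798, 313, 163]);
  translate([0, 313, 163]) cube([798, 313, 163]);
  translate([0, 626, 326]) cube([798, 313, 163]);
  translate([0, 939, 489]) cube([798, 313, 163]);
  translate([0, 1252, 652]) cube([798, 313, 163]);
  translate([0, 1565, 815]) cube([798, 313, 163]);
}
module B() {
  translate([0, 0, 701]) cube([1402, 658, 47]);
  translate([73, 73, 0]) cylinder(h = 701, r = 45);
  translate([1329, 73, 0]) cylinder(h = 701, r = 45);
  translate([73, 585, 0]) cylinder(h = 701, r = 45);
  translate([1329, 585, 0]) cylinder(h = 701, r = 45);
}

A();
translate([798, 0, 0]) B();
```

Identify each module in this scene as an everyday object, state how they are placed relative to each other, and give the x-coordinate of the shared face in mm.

The staircase's +x face and the table's −x face are both at x = 798 mm.

A is a staircase. B is a table. The table is against the staircase's +x side, with their −y faces flush. The x-coordinate of the shared face is 798 mm.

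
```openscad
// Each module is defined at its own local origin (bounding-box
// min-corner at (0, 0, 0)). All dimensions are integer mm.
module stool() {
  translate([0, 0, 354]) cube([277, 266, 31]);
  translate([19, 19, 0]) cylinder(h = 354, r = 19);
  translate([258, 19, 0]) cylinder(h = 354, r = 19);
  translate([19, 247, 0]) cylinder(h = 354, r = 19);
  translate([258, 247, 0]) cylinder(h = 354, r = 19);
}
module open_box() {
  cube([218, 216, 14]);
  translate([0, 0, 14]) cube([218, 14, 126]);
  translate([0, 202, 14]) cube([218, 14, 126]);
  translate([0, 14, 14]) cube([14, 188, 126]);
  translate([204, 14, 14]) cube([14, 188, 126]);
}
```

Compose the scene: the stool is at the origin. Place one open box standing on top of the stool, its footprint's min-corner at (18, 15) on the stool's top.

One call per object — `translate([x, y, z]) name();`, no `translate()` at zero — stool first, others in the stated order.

stool();
translate([18, 15, 385]) open_box();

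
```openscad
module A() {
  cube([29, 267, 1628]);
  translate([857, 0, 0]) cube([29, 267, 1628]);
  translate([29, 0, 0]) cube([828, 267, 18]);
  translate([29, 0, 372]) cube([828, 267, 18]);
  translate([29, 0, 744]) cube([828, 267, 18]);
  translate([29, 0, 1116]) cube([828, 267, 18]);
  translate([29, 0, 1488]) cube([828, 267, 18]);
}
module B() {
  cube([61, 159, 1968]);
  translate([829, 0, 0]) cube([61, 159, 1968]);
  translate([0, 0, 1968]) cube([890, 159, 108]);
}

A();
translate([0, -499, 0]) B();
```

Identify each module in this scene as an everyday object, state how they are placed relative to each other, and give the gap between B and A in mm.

A is a bookshelf. B is a door frame. The door frame is on the floor beside the bookshelf on its −y side. The gap between the door frame and the bookshelf is 340 mm.

The door frame's nearest face is 340 mm from the bookshelf's −y face.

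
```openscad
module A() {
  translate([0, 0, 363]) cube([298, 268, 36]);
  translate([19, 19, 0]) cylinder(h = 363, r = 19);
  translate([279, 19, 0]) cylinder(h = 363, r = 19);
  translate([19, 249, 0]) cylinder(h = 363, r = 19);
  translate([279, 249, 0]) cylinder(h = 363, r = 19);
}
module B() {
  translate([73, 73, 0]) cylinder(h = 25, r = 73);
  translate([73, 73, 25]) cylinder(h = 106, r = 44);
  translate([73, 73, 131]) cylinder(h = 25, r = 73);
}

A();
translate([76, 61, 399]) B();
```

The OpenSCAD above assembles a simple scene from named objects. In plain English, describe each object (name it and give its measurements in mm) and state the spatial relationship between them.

A is a four-legged stool. The seat is 298×268 mm, 36 mm thick, top at z = 399 mm. It stands on four round legs, each 38 mm in diameter, from z = 0 to the seat underside, each leg's axis is inset half a diameter from the nearest pair of seat edges (so the leg's bounding box is flush with the corner).

B is a spool: two coaxial disc flanges of radius 73 mm and thickness 25 mm, joined by a core cylinder of radius 44 mm and height 106 mm. The lower flange rests on z = 0 and the three cylinders share a vertical axis.

The spool is on top of the stool, centred.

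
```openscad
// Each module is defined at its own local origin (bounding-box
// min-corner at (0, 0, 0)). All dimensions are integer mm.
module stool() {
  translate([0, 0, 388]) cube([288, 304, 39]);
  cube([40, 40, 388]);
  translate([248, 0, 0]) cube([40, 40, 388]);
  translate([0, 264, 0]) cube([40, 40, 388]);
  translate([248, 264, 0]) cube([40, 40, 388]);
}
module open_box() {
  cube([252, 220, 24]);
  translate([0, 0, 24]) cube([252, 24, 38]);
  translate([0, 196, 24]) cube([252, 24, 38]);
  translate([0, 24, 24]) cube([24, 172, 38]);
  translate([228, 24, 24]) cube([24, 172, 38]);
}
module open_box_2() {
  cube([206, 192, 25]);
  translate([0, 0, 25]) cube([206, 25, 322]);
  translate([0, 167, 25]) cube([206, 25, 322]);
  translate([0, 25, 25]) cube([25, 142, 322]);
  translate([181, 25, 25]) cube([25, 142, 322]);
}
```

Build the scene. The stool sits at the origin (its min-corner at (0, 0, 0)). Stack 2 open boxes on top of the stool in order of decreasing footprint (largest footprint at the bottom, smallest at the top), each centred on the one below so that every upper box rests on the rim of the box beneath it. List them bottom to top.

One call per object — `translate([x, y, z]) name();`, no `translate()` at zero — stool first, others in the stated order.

stool();
translate([18, 42, 427]) open_box();
translate([41, 56, 489]) open_box_2();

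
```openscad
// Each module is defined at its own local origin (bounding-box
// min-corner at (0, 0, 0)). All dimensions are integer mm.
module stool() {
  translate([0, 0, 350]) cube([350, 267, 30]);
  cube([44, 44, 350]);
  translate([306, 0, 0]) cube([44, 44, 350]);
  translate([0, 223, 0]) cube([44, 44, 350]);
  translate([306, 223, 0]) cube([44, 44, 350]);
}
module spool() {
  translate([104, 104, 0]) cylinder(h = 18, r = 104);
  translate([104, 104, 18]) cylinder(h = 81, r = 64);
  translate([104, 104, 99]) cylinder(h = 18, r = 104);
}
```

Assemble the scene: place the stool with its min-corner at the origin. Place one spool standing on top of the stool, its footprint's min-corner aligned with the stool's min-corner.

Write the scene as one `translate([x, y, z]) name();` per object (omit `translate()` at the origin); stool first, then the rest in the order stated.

stool();
translate([0, 0, 380]) spool();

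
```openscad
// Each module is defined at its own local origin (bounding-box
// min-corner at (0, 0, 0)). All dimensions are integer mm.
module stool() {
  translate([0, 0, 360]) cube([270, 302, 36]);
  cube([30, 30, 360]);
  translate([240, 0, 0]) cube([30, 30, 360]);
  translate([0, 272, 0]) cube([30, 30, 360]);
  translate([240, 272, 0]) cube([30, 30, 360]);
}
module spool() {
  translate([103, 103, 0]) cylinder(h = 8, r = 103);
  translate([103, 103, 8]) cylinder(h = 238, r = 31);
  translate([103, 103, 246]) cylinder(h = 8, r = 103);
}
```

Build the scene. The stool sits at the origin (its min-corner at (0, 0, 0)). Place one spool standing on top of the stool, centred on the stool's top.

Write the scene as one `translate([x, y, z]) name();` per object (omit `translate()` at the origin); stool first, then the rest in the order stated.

stool();
translate([32, 48, 396]) spool();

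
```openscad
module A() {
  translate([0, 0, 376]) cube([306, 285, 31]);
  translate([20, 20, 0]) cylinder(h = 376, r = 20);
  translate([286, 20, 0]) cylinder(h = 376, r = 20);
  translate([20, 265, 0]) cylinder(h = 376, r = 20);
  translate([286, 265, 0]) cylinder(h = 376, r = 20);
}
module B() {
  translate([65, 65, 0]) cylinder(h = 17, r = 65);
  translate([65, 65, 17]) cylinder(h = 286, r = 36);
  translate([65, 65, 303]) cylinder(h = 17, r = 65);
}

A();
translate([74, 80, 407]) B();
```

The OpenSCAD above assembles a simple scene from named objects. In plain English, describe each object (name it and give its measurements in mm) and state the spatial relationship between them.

A is a four-legged stool. The seat is a 306×285×31 mm slab whose top surface is at z = 407 mm; four round legs, each 40 mm in diameter, run from the floor (z = 0) to the underside of the seat, each leg's axis is inset half a diameter from the nearest pair of seat edges (so the leg's bounding box is flush with the corner).

B is a spool: two coaxial disc flanges of radius 65 mm and thickness 17 mm, joined by a core cylinder of radius 36 mm and height 286 mm. The lower flange rests on z = 0 and the three cylinders share a vertical axis.

The spool is on top of the stool.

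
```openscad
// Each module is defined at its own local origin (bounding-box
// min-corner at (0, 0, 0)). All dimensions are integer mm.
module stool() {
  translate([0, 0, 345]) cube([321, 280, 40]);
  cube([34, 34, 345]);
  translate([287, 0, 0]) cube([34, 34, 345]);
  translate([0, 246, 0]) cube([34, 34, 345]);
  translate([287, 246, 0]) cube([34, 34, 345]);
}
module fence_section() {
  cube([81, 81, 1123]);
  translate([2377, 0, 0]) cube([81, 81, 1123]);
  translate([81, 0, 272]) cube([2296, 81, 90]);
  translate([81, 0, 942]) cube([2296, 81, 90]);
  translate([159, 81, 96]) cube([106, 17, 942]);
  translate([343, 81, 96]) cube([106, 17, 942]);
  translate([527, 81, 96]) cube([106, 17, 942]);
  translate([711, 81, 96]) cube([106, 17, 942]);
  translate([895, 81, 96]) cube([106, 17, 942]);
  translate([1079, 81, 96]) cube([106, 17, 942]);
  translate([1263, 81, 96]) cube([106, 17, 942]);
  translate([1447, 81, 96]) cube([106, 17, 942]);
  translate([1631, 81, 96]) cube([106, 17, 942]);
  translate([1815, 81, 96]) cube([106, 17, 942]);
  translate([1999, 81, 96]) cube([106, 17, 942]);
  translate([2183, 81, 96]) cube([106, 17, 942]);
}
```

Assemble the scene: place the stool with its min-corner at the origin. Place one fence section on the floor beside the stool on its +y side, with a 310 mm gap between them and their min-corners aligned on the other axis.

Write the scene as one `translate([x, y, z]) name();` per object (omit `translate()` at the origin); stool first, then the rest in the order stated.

stool();
translate([0, 590, 0]) fence_section();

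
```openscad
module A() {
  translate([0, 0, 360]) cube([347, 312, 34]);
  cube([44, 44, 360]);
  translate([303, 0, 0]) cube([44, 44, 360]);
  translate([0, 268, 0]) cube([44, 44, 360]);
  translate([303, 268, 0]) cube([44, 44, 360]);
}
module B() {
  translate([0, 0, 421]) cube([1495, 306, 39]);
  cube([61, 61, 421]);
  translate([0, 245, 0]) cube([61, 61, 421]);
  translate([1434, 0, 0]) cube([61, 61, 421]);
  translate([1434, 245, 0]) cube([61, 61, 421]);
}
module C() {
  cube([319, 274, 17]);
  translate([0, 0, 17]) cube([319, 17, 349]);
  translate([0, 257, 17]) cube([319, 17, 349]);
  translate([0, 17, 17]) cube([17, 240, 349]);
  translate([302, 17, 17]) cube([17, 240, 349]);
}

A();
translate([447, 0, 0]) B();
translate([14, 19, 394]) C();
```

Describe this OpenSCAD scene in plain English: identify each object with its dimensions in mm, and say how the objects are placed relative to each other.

A is a four-legged stool. The seat is a 347×312×34 mm slab whose top surface is at z = 394 mm; four square legs, each 44×44 mm in cross-section, run from the floor (z = 0) to the underside of the seat, each flush with a corner of the seat.

B is a long wooden bench with a 1495 mm (x) × 306 mm (y) seat, 39 mm thick, its top surface 460 mm above the floor. Four 61 mm square legs at the seat corners, flush with the edges, run from z = 0 to the seat underside.

C is an open storage box with external size 319×274×366 mm and wall thickness 17 mm (the base is also 17 mm thick). The base covers the whole footprint; the four walls stand on the base, with the y-facing walls full-width and the x-facing walls fitting between their inner faces.

The bench is on the floor beside the stool on its +x side. The open box is on top of the stool, centred.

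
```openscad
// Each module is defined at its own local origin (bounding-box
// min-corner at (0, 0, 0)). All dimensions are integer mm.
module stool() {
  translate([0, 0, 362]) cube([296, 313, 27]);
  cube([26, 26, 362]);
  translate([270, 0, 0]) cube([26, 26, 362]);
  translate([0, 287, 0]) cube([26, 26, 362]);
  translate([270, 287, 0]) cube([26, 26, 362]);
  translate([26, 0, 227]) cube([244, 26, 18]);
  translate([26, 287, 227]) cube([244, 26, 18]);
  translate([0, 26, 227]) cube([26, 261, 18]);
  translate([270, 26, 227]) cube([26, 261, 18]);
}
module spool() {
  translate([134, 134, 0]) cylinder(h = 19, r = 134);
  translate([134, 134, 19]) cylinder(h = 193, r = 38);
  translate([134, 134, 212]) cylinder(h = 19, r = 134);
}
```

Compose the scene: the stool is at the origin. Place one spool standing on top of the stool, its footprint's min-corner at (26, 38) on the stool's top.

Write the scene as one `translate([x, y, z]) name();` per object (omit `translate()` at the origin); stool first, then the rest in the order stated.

stool();
translate([26, 38, 389]) spool();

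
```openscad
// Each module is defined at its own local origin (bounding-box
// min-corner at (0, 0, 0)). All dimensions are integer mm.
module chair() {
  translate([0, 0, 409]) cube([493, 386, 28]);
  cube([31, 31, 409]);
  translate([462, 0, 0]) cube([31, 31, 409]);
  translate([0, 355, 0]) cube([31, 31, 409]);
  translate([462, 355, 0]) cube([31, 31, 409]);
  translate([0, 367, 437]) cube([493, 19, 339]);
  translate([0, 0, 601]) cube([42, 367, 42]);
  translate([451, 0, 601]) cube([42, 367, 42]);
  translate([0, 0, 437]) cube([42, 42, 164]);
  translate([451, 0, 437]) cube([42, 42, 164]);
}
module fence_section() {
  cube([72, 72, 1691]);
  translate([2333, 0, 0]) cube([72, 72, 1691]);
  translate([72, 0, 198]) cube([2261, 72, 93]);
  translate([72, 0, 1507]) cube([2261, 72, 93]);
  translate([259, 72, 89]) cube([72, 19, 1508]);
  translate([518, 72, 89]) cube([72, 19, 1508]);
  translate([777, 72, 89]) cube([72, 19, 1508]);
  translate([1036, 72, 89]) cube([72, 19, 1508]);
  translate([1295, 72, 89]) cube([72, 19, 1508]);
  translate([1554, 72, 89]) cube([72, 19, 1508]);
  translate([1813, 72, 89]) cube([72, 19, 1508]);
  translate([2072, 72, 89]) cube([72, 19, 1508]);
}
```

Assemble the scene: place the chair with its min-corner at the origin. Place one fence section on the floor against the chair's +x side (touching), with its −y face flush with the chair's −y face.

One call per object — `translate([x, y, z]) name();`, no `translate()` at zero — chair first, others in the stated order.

chair();
translate([493, 0, 0]) fence_section();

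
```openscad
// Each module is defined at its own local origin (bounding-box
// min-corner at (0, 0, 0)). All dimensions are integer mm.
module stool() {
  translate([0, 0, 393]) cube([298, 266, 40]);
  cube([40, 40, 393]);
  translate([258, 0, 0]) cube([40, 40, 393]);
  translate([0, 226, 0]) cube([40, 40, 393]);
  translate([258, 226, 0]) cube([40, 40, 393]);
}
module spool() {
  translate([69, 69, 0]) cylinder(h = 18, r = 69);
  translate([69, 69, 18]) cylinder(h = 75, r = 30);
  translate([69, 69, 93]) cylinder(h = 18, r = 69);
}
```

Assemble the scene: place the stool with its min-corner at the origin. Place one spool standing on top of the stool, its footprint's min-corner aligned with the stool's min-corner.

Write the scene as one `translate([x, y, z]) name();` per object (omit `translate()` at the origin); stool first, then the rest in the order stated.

stool();
translate([0, 0, 433]) spool();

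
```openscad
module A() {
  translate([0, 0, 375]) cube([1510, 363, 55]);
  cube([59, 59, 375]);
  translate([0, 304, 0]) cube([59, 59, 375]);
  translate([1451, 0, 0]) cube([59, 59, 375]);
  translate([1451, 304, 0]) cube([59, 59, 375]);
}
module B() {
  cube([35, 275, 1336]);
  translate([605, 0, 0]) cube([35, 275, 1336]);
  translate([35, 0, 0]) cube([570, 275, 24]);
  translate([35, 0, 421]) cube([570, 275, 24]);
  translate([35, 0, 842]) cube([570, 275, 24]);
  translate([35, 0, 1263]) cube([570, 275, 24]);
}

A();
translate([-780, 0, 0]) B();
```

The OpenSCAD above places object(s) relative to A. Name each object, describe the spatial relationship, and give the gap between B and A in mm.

A is a bench. B is a bookshelf. The bookshelf is on the floor beside the bench on its −x side. The gap between the bookshelf and the bench is 140 mm.

The bookshelf's nearest face is 140 mm from the bench's −x face.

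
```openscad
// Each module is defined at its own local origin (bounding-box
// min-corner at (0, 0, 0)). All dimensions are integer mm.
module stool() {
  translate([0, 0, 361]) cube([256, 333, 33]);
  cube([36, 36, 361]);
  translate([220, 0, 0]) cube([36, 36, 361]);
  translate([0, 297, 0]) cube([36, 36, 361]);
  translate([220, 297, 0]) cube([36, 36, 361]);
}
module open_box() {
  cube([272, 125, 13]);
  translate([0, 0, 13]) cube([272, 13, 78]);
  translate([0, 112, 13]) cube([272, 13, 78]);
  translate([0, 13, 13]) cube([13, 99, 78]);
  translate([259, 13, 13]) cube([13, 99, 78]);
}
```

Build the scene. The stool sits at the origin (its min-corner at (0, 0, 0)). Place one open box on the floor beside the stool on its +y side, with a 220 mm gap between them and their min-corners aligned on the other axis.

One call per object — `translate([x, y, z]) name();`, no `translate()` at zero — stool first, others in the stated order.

stool();
translate([0, 553, 0]) open_box();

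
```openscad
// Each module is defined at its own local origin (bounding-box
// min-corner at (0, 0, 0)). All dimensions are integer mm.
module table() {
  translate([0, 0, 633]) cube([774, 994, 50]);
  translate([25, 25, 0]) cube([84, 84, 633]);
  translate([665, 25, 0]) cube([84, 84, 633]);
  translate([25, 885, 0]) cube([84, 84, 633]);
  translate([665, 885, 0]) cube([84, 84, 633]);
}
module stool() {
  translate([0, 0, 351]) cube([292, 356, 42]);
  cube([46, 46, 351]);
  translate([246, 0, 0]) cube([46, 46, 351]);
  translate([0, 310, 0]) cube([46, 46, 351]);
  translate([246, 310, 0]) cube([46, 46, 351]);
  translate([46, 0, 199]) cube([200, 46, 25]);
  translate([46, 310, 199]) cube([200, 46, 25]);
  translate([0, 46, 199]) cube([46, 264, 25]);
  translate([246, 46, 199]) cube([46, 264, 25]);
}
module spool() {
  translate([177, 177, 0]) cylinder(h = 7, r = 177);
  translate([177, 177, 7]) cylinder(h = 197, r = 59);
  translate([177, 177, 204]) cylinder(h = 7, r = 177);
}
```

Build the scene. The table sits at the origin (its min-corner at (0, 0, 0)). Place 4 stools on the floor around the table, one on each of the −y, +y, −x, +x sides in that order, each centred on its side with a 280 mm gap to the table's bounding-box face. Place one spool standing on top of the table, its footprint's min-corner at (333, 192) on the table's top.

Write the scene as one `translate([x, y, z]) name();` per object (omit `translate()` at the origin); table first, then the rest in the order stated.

table();
translate([241, -636, 0]) stool();
translate([241, 1274, 0]) stool();
translate([-572, 319, 0]) stool();
translate([1054, 319, 0]) stool();
translate([333, 192, 683]) spool();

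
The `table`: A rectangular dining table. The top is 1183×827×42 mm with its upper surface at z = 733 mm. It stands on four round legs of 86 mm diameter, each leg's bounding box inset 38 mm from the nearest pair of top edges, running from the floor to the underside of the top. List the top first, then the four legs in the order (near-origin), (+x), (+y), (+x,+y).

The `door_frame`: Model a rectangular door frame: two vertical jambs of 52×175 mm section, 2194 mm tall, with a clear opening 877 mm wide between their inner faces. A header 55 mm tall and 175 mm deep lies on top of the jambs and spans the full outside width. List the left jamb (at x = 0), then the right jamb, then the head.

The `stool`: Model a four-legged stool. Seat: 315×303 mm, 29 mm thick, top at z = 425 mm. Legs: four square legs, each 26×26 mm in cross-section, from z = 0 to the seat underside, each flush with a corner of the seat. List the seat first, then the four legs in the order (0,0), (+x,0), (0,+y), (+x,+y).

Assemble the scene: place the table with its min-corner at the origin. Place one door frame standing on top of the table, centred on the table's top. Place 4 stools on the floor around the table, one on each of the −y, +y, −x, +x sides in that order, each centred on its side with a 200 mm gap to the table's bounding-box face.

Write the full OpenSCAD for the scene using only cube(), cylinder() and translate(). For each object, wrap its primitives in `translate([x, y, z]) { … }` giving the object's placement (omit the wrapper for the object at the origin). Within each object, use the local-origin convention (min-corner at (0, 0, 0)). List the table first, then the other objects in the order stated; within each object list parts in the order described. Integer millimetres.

translate([0, 0, 691]) cube([1183, 827, 42]);
translate([81, 81, 0]) cylinder(h = 691, r = 43);
translate([1102, 81, 0]) cylinder(h = 691, r = 43);
translate([81, 746, 0]) cylinder(h = 691, r = 43);
translate([1102, 746, 0]) cylinder(h = 691, r = 43);
translate([101, 326, 733]) {
  cube([52, 175, 2194]);
  translate([929, 0, 0]) cube([52, 175, 2194]);
  translate([0, 0, 2194]) cube([981, 175, 55]);
}
translate([434, -503, 0]) {
  translate([0, 0, 396]) cube([315, 303, 29]);
  cube([26, 26, 396]);
  translate([289, 0, 0]) cube([26, 26, 396]);
  translate([0, 277, 0]) cube([26, 26, 396]);
  translate([289, 277, 0]) cube([26, 26, 396]);
}
translate([434, 1027, 0]) {
  translate([0, 0, 396]) cube([315, 303, 29]);
  cube([26, 26, 396]);
  translate([289, 0, 0]) cube([26, 26, 396]);
  translate([0, 277, 0]) cube([26, 26, 396]);
  translate([289, 277, 0]) cube([26, 26, 396]);
}
translate([-515, 262, 0]) {
  translate([0, 0, 396]) cube([315, 303, 29]);
  cube([26, 26, 396]);
  translate([289, 0, 0]) cube([26, 26, 396]);
  translate([0, 277, 0]) cube([26, 26, 396]);
  translate([289, 277, 0]) cube([26, 26, 396]);
}
translate([1383, 262, 0]) {
  translate([0, 0, 396]) cube([315, 303, 29]);
  cube([26, 26, 396]);
  translate([289, 0, 0]) cube([26, 26, 396]);
  translate([0, 277, 0]) cube([26, 26, 396]);
  translate([289, 277, 0]) cube([26, 26, 396]);
}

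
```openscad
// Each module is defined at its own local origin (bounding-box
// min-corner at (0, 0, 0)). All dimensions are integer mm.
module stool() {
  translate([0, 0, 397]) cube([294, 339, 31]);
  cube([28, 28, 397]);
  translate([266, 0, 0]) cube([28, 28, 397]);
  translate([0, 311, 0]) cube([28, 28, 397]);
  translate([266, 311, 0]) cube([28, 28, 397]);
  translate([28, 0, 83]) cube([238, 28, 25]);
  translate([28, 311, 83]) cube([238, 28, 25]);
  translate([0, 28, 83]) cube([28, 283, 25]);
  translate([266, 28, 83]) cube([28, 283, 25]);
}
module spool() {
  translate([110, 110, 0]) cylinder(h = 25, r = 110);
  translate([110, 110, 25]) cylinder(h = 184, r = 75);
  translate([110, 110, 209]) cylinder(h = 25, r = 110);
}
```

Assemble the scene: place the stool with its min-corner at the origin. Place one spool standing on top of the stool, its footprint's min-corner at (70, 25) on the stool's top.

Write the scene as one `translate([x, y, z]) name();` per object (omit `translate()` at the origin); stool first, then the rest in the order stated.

stool();
translate([70, 25, 428]) spool();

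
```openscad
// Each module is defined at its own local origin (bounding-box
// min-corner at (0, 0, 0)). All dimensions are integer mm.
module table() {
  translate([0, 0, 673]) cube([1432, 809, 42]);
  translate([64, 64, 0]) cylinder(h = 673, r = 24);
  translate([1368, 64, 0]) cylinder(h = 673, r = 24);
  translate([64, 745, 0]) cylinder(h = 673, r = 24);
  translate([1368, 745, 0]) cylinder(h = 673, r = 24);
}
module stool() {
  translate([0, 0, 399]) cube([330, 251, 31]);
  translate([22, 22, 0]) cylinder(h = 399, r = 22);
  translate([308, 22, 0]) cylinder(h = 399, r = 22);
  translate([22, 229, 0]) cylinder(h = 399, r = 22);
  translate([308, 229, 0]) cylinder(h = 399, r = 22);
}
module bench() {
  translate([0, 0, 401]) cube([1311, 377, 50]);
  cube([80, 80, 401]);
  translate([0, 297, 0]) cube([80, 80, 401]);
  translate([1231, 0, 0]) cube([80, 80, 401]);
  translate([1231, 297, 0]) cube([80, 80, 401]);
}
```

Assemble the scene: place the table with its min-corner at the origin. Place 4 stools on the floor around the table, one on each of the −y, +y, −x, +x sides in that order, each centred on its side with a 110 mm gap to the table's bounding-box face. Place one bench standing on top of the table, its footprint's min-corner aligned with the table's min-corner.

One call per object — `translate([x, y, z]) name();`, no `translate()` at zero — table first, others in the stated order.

table();
translate([551, -361, 0]) stool();
translate([551, 919, 0]) stool();
translate([-440, 279, 0]) stool();
translate([1542, 279, 0]) stool();
translate([0, 0, 715]) bench();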